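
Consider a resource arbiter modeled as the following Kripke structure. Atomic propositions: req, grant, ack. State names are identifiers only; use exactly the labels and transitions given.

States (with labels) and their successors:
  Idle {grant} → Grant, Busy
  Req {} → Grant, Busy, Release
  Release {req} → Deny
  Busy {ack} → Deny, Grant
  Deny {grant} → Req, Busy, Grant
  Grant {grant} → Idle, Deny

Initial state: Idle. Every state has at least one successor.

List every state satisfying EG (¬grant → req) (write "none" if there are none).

States satisfying ¬grant → req: {Idle, Release, Deny, Grant}.
States satisfying EG (¬grant → req): {Idle, Release, Deny, Grant}.

{Idle, Release, Deny, Grant}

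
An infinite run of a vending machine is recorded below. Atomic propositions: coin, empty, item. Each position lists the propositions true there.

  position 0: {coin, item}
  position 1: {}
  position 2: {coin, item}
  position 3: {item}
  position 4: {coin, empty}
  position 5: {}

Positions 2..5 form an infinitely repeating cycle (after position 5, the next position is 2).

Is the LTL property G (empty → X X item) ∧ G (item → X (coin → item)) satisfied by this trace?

Violated

empty → X X item holds at every position 0..5, and those are all positions ever visited, so G (empty → X X item) holds.
Positions where empty holds: 4.
Check X X item at each: 4→ok.
item → X (coin → item) must hold at every position from 0 onward. It fails at position 3, so G (item → X (coin → item)) is false.
Positions where item holds: 0, 2, 3.
Check X (coin → item) at each: 0→ok, 2→ok, 3→fails.
At position 0: G (empty → X X item) is true; G (item → X (coin → item)) is false; so G (empty → X X item) ∧ G (item → X (coin → item)) is false.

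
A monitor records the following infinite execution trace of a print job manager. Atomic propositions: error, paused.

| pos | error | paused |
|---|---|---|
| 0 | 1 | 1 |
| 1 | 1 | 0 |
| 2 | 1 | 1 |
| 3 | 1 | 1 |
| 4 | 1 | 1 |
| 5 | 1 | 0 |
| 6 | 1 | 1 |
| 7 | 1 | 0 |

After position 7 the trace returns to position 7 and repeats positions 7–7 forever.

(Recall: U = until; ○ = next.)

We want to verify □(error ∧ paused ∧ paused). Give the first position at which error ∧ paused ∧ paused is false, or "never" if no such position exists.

1

Check error ∧ paused ∧ paused at each position in order: 0 ✓.
At position 1 the labels are {error}, so error ∧ paused ∧ paused is false there. This is the first violation.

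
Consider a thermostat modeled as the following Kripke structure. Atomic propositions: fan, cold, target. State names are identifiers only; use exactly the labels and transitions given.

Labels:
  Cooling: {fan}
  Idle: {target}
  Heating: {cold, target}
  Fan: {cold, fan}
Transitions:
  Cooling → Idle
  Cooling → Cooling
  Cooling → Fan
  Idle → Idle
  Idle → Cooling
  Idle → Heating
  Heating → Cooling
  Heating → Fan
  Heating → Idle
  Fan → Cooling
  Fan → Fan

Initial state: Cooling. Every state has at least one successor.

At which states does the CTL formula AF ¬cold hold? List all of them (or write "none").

States satisfying ¬cold: {Cooling, Idle}.
States satisfying AF ¬cold: {Cooling, Idle}.

{Cooling, Idle}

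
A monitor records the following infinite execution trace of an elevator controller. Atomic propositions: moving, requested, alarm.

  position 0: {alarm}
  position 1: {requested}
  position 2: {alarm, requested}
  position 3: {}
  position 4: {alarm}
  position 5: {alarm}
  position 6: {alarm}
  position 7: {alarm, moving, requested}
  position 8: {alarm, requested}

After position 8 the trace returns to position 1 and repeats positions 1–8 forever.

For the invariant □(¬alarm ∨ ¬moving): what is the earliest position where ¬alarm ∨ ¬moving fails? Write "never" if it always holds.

7

Check ¬alarm ∨ ¬moving at each position in order: 0 ✓, 1 ✓, 2 ✓, 3 ✓, 4 ✓, 5 ✓, 6 ✓.
At position 7 the labels are {alarm, moving, requested}, so ¬alarm ∨ ¬moving is false there. This is the first violation.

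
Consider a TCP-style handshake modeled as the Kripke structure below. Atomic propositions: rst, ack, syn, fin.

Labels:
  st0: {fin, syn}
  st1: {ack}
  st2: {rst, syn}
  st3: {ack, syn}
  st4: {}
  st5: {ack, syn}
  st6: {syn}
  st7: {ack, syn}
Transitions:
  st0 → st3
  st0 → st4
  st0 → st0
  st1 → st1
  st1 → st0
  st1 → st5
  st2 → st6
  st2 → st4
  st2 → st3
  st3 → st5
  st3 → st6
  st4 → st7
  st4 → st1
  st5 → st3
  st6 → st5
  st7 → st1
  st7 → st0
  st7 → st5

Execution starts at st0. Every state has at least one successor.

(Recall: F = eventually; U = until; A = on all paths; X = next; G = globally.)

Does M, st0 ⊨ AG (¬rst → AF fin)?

States satisfying ¬rst → AF fin: {st0, st2}.
States satisfying AG (¬rst → AF fin): ∅.
st1 is reachable from st0 and violates ¬rst → AF fin, so AG fails at st0.
st0 ∉ Sat(AG (¬rst → AF fin)).

Violated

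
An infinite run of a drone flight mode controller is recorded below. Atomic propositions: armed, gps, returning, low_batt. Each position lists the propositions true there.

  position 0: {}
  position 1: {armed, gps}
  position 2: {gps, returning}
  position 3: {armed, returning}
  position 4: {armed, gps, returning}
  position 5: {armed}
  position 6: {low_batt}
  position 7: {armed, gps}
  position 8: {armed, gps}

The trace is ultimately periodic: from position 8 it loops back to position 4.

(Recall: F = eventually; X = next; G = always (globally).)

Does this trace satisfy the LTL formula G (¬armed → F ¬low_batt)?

Holds

¬armed → F ¬low_batt holds at every position 0..8, and those are all positions ever visited, so G (¬armed → F ¬low_batt) holds.
Positions where ¬armed holds: 0, 2, 6.
Check F ¬low_batt at each: 0→ok, 2→ok, 6→ok.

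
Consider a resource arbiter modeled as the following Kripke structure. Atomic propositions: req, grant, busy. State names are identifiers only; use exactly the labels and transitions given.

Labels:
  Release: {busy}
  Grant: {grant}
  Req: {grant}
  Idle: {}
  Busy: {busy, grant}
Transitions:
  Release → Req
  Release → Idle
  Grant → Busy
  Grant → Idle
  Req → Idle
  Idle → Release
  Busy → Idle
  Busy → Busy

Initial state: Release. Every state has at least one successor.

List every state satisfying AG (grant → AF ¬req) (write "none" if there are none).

{Release, Grant, Req, Idle, Busy}

States satisfying grant → AF ¬req: {Release, Grant, Req, Idle, Busy}.
States satisfying AG (grant → AF ¬req): {Release, Grant, Req, Idle, Busy}.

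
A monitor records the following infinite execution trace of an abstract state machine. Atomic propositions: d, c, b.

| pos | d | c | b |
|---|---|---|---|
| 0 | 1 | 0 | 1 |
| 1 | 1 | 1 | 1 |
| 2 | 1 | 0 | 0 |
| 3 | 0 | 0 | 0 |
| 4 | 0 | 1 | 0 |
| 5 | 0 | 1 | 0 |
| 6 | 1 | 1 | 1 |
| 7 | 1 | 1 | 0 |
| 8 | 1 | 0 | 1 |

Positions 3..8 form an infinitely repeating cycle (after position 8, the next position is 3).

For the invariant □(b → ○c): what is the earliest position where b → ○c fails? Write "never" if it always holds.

Check b → ○c at each position in order: 0 ✓.
At position 1 the labels are {b, c, d} and the next position 2 has {d}, so b → ○c is false there. This is the first violation.

1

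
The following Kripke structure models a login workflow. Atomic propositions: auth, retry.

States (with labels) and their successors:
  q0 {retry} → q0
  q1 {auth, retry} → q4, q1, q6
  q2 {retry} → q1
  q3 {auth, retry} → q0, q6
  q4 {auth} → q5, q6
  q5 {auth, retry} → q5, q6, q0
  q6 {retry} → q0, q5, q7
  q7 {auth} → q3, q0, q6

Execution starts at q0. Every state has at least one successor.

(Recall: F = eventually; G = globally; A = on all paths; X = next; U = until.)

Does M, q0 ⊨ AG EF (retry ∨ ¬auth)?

Holds

States satisfying EF (retry ∨ ¬auth): {q0, q1, q2, q3, q4, q5, q6, q7}.
States satisfying AG EF (retry ∨ ¬auth): {q0, q1, q2, q3, q4, q5, q6, q7}.
Every state reachable from q0 satisfies EF (retry ∨ ¬auth).
q0 ∈ Sat(AG EF (retry ∨ ¬auth)).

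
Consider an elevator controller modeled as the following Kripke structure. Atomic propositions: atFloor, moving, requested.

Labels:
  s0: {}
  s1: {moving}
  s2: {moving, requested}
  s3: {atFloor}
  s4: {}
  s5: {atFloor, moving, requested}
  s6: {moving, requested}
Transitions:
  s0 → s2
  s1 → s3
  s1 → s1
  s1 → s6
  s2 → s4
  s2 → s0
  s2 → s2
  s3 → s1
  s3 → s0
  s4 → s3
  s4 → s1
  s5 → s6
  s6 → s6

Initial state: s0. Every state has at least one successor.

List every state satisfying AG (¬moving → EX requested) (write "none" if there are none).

{s5, s6}

States satisfying ¬moving → EX requested: {s0, s1, s2, s5, s6}.
States satisfying AG (¬moving → EX requested): {s5, s6}.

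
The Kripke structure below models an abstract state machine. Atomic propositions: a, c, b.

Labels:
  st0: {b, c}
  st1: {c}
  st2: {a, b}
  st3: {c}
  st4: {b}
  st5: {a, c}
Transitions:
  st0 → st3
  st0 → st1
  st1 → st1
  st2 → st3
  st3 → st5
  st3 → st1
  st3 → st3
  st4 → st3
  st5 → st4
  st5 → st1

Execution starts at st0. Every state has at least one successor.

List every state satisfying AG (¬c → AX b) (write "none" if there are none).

States satisfying ¬c → AX b: {st0, st1, st3, st5}.
States satisfying AG (¬c → AX b): {st1}.

{st1}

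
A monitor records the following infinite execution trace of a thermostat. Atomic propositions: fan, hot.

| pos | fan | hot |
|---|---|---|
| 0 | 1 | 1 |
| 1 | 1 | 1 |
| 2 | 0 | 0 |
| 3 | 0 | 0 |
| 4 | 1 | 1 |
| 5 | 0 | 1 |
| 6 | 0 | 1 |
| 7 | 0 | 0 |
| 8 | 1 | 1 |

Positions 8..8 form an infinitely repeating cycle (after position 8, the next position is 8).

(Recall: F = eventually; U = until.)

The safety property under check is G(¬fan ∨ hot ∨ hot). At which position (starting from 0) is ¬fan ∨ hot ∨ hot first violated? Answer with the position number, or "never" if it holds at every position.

¬fan ∨ hot ∨ hot holds at every position 0..8, and those are all the positions the trace ever visits, so the invariant G(¬fan ∨ hot ∨ hot) is never violated.

never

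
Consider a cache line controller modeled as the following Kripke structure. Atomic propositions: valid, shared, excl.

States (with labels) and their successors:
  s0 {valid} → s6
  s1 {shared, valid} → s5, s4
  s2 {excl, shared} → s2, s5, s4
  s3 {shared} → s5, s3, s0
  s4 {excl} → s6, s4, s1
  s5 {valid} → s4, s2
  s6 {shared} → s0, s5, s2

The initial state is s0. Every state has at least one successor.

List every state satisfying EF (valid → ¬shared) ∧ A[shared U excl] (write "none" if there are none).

{s2, s4}

States satisfying valid → ¬shared: {s0, s2, s3, s4, s5, s6}.
States satisfying EF (valid → ¬shared): {s0, s1, s2, s3, s4, s5, s6}.
States satisfying shared: {s1, s2, s3, s6}.
States satisfying excl: {s2, s4}.
States satisfying A[shared U excl]: {s2, s4}.
States satisfying EF (valid → ¬shared) ∧ A[shared U excl]: {s2, s4}.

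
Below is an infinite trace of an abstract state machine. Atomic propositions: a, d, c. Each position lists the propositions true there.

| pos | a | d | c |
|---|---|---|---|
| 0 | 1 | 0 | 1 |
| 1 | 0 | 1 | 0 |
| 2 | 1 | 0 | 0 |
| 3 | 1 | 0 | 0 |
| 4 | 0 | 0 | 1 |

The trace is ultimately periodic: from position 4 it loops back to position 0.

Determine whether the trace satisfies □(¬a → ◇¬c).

Yes

¬a → ◇¬c holds at every position 0..4, and those are all positions ever visited, so □(¬a → ◇¬c) holds.
Positions where ¬a holds: 1, 4.
Check ◇¬c at each: 1→ok, 4→ok.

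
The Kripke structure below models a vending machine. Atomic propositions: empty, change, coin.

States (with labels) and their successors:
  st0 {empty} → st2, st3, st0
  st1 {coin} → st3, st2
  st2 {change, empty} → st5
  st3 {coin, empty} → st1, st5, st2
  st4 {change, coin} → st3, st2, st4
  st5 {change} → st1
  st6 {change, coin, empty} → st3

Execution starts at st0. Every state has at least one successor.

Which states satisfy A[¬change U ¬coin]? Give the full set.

States satisfying ¬change: {st0, st1, st3}.
States satisfying ¬coin: {st0, st2, st5}.
States satisfying A[¬change U ¬coin]: {st0, st2, st5}.

{st0, st2, st5}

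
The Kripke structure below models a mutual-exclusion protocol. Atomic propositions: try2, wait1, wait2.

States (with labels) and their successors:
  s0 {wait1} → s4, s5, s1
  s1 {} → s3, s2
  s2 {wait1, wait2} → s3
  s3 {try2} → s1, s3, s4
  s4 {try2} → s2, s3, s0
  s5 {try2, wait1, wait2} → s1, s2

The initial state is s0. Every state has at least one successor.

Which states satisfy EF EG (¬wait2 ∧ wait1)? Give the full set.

none

States satisfying EG (¬wait2 ∧ wait1): ∅.
States satisfying EF EG (¬wait2 ∧ wait1): ∅.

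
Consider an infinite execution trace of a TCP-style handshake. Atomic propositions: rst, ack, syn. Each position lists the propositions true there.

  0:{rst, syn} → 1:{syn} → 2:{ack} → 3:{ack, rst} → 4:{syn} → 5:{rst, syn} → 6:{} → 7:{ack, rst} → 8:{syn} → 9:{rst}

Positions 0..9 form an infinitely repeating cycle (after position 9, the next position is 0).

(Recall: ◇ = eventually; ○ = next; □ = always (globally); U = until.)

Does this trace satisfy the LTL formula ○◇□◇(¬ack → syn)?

Holds

The position after 0 is 1; ◇□◇(¬ack → syn) is true there.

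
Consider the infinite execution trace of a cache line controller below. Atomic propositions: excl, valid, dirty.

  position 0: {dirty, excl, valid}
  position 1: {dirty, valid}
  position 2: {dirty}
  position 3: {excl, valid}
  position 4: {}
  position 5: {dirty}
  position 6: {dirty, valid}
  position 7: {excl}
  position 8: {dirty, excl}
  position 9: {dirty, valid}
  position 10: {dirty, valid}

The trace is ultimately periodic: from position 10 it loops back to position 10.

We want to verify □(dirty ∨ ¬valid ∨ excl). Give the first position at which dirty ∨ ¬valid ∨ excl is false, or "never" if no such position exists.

dirty ∨ ¬valid ∨ excl holds at every position 0..10, and those are all the positions the trace ever visits, so the invariant □(dirty ∨ ¬valid ∨ excl) is never violated.

never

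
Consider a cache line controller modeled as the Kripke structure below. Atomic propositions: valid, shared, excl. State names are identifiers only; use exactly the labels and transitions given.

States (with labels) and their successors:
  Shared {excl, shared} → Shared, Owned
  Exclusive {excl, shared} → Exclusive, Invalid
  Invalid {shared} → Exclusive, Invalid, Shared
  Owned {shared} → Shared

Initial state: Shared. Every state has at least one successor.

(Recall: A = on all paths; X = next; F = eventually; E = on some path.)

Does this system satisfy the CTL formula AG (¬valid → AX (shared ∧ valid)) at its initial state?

States satisfying ¬valid → AX (shared ∧ valid): ∅.
States satisfying AG (¬valid → AX (shared ∧ valid)): ∅.
Owned is reachable from Shared and violates ¬valid → AX (shared ∧ valid), so AG fails at Shared.
Shared ∉ Sat(AG (¬valid → AX (shared ∧ valid))).

Does not hold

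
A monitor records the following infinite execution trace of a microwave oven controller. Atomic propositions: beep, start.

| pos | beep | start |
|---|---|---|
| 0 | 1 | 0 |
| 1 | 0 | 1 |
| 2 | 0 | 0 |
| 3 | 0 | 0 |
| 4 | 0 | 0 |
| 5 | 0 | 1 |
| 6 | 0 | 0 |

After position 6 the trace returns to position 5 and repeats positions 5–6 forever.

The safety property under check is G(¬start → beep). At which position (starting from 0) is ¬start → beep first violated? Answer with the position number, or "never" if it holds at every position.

Check ¬start → beep at each position in order: 0 ✓, 1 ✓.
At position 2 the labels are {}, so ¬start → beep is false there. This is the first violation.

2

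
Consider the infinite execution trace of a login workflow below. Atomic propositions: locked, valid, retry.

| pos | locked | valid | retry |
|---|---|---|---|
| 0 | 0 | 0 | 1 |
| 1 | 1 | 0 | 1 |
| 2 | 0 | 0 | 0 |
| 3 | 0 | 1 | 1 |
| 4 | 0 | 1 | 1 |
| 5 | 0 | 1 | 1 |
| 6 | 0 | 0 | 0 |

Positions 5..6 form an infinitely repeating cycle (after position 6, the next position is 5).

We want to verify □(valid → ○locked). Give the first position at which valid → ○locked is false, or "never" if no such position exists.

Check valid → ○locked at each position in order: 0 ✓, 1 ✓, 2 ✓.
At position 3 the labels are {retry, valid} and the next position 4 has {retry, valid}, so valid → ○locked is false there. This is the first violation.

3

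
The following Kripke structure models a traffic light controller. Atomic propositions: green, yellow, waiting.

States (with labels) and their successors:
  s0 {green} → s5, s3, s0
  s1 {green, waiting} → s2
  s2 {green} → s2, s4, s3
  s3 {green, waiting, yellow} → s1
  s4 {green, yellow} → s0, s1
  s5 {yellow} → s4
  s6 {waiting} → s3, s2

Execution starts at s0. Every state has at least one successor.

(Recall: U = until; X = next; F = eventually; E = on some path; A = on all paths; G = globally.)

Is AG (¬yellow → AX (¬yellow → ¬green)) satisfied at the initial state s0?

Violated

States satisfying ¬yellow → AX (¬yellow → ¬green): {s3, s4, s5}.
States satisfying AG (¬yellow → AX (¬yellow → ¬green)): ∅.
s0 is reachable from s0 and violates ¬yellow → AX (¬yellow → ¬green), so AG fails at s0.
s0 ∉ Sat(AG (¬yellow → AX (¬yellow → ¬green))).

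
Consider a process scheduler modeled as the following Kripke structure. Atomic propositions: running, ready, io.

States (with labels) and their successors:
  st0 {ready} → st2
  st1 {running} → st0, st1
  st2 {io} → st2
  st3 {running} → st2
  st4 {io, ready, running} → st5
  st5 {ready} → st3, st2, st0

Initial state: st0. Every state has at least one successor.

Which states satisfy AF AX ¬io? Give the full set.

States satisfying AX ¬io: {st1, st4}.
States satisfying AF AX ¬io: {st1, st4}.

{st1, st4}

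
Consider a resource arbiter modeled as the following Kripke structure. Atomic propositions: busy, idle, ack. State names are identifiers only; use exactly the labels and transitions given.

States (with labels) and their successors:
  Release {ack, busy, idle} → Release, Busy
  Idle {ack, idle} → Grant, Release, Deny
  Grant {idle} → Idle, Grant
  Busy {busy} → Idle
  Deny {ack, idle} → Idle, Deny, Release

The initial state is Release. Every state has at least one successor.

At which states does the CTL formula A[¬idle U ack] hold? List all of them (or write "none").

{Release, Idle, Busy, Deny}

States satisfying ¬idle: {Busy}.
States satisfying ack: {Release, Idle, Deny}.
States satisfying A[¬idle U ack]: {Release, Idle, Busy, Deny}.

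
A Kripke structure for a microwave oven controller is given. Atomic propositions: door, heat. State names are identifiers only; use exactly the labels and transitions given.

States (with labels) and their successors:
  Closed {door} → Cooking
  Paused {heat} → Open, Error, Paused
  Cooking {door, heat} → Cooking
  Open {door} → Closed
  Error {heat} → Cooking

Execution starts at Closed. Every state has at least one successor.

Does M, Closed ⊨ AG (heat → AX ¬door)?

States satisfying heat → AX ¬door: {Closed, Open}.
States satisfying AG (heat → AX ¬door): ∅.
Cooking is reachable from Closed and violates heat → AX ¬door, so AG fails at Closed.
Closed ∉ Sat(AG (heat → AX ¬door)).

No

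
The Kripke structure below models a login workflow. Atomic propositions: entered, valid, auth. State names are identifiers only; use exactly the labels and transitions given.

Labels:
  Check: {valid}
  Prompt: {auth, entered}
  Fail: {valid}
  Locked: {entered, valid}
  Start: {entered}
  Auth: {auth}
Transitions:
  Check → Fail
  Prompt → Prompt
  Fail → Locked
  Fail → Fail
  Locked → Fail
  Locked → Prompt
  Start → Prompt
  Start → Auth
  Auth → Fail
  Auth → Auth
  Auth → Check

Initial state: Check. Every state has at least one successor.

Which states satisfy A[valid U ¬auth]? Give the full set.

{Check, Fail, Locked, Start}

States satisfying valid: {Check, Fail, Locked}.
States satisfying ¬auth: {Check, Fail, Locked, Start}.
States satisfying A[valid U ¬auth]: {Check, Fail, Locked, Start}.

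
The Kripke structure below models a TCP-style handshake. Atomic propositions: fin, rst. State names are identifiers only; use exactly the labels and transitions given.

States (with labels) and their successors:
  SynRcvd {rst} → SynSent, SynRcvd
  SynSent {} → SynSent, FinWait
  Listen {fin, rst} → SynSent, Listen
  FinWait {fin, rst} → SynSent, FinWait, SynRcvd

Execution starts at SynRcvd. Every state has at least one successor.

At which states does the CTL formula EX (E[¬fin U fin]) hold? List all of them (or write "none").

{SynRcvd, SynSent, Listen, FinWait}

States satisfying E[¬fin U fin]: {SynRcvd, SynSent, Listen, FinWait}.
States satisfying EX (E[¬fin U fin]): {SynRcvd, SynSent, Listen, FinWait}.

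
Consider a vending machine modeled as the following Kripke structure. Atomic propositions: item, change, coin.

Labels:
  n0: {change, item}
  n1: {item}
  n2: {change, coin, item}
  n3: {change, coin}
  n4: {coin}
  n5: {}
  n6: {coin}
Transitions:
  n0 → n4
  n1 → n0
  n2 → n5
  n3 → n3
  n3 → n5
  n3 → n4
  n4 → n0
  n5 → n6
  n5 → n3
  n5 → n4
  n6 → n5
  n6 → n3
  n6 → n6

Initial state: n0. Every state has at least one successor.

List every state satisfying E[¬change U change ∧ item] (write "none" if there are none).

{n0, n1, n2, n4, n5, n6}

States satisfying ¬change: {n1, n4, n5, n6}.
States satisfying change ∧ item: {n0, n2}.
States satisfying E[¬change U change ∧ item]: {n0, n1, n2, n4, n5, n6}.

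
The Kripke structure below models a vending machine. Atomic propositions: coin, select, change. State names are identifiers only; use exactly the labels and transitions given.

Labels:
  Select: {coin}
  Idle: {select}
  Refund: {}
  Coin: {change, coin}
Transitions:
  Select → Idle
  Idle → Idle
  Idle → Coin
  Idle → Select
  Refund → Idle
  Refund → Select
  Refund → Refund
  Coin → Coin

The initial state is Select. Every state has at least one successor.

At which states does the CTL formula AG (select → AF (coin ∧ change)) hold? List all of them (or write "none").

{Coin}

States satisfying select → AF (coin ∧ change): {Select, Refund, Coin}.
States satisfying AG (select → AF (coin ∧ change)): {Coin}.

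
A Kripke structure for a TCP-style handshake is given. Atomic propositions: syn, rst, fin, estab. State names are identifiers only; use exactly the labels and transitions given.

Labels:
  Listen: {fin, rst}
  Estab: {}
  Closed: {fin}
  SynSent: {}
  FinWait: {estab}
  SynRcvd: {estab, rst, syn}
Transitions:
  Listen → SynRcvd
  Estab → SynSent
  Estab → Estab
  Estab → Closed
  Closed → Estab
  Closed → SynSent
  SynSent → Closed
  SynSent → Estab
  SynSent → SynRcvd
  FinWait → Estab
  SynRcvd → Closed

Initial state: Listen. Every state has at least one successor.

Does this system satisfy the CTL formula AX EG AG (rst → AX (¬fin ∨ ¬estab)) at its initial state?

States satisfying EG AG (rst → AX (¬fin ∨ ¬estab)): {Listen, Estab, Closed, SynSent, FinWait, SynRcvd}.
States satisfying AX EG AG (rst → AX (¬fin ∨ ¬estab)): {Listen, Estab, Closed, SynSent, FinWait, SynRcvd}.
Listen ∈ Sat(AX EG AG (rst → AX (¬fin ∨ ¬estab))).

Satisfied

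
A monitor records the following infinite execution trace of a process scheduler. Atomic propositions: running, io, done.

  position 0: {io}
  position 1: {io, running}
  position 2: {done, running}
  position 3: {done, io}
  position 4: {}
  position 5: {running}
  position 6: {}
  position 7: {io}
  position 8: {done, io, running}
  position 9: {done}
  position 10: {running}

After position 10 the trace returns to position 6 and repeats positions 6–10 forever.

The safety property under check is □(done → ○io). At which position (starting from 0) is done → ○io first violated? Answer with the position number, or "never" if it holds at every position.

3

Check done → ○io at each position in order: 0 ✓, 1 ✓, 2 ✓.
At position 3 the labels are {done, io} and the next position 4 has {}, so done → ○io is false there. This is the first violation.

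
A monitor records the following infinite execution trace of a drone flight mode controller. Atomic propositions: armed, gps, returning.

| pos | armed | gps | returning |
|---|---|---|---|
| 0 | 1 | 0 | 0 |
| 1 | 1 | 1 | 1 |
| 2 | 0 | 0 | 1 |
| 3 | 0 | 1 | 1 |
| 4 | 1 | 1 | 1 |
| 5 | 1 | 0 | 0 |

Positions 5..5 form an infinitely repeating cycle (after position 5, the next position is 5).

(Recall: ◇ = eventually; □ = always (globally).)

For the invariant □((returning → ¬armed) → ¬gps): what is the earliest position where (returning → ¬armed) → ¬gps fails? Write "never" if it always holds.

Check (returning → ¬armed) → ¬gps at each position in order: 0 ✓, 1 ✓, 2 ✓.
At position 3 the labels are {gps, returning}, so (returning → ¬armed) → ¬gps is false there. This is the first violation.

3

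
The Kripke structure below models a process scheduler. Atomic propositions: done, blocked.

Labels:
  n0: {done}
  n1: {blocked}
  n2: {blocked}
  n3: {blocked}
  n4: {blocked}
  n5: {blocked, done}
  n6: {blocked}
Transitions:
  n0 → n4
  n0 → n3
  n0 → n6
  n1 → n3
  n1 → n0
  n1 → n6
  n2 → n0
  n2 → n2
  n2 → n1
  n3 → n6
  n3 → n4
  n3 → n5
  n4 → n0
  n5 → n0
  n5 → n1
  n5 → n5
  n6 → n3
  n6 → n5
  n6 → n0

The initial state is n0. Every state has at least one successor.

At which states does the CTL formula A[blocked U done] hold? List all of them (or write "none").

States satisfying blocked: {n1, n2, n3, n4, n5, n6}.
States satisfying done: {n0, n5}.
States satisfying A[blocked U done]: {n0, n4, n5}.

{n0, n4, n5}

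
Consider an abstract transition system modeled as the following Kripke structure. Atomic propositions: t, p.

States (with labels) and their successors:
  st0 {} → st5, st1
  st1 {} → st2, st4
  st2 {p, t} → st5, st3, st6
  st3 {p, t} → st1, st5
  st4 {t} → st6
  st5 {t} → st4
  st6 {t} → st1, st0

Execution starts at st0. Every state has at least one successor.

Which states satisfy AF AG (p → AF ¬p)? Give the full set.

{st0, st1, st2, st3, st4, st5, st6}

States satisfying AG (p → AF ¬p): {st0, st1, st2, st3, st4, st5, st6}.
States satisfying AF AG (p → AF ¬p): {st0, st1, st2, st3, st4, st5, st6}.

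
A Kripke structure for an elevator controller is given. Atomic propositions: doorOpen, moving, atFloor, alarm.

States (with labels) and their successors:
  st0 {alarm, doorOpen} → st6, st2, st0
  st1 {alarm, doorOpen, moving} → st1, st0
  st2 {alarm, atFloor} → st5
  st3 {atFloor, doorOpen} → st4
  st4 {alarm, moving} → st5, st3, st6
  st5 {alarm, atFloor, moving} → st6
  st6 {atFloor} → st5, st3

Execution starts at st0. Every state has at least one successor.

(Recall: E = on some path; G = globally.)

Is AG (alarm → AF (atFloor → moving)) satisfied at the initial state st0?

Yes

States satisfying alarm → AF (atFloor → moving): {st0, st1, st2, st3, st4, st5, st6}.
States satisfying AG (alarm → AF (atFloor → moving)): {st0, st1, st2, st3, st4, st5, st6}.
Every state reachable from st0 satisfies alarm → AF (atFloor → moving).
st0 ∈ Sat(AG (alarm → AF (atFloor → moving))).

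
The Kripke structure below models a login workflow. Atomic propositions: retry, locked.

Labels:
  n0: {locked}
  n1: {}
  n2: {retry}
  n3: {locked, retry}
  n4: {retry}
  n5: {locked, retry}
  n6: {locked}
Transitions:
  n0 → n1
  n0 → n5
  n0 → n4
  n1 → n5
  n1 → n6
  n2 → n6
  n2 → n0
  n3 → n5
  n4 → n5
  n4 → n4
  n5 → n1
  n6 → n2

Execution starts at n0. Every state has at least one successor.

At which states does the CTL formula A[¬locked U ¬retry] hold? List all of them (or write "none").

{n0, n1, n2, n6}

States satisfying ¬locked: {n1, n2, n4}.
States satisfying ¬retry: {n0, n1, n6}.
States satisfying A[¬locked U ¬retry]: {n0, n1, n2, n6}.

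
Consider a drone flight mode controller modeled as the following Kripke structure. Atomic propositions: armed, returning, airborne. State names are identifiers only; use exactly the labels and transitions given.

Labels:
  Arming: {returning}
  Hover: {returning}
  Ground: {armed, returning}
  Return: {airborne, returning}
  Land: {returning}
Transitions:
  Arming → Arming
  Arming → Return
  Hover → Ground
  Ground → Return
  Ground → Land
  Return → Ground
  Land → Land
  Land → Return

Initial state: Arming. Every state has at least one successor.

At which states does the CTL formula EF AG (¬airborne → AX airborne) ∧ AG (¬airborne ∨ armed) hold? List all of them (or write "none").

none

States satisfying AG (¬airborne → AX airborne): ∅.
States satisfying EF AG (¬airborne → AX airborne): ∅.
States satisfying ¬airborne ∨ armed: {Arming, Hover, Ground, Land}.
States satisfying AG (¬airborne ∨ armed): ∅.
States satisfying EF AG (¬airborne → AX airborne) ∧ AG (¬airborne ∨ armed): ∅.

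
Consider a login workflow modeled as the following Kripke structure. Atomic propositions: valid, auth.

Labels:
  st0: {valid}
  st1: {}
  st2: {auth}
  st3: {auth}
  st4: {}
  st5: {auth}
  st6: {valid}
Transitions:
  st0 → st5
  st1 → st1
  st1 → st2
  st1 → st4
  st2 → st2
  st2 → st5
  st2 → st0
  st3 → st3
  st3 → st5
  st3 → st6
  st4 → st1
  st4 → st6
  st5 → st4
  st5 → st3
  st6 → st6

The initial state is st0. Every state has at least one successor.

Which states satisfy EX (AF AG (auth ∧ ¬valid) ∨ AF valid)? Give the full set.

States satisfying AF AG (auth ∧ ¬valid) ∨ AF valid: {st0, st6}.
States satisfying EX (AF AG (auth ∧ ¬valid) ∨ AF valid): {st2, st3, st4, st6}.

{st2, st3, st4, st6}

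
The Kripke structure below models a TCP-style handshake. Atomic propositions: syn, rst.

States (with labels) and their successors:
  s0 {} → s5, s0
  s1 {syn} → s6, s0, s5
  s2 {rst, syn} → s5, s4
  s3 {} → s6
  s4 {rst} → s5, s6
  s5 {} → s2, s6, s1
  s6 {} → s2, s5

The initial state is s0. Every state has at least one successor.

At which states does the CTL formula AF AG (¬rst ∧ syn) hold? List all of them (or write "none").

none

States satisfying AG (¬rst ∧ syn): ∅.
States satisfying AF AG (¬rst ∧ syn): ∅.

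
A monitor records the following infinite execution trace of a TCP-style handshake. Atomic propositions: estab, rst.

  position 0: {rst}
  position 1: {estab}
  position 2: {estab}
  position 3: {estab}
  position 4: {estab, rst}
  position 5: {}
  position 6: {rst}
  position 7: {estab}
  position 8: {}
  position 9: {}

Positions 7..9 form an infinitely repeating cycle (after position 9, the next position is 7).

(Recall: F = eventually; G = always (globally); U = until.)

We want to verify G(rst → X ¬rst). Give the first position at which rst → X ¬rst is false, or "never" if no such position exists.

never

rst → X ¬rst holds at every position 0..9, and those are all the positions the trace ever visits, so the invariant G(rst → X ¬rst) is never violated.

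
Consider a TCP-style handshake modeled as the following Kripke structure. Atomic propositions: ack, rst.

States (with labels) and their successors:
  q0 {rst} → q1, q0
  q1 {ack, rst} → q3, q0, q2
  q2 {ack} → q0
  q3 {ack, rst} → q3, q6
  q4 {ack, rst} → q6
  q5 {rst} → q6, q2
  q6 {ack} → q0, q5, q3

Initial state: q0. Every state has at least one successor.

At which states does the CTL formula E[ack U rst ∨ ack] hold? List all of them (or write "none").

{q0, q1, q2, q3, q4, q5, q6}

States satisfying ack: {q1, q2, q3, q4, q6}.
States satisfying rst ∨ ack: {q0, q1, q2, q3, q4, q5, q6}.
States satisfying E[ack U rst ∨ ack]: {q0, q1, q2, q3, q4, q5, q6}.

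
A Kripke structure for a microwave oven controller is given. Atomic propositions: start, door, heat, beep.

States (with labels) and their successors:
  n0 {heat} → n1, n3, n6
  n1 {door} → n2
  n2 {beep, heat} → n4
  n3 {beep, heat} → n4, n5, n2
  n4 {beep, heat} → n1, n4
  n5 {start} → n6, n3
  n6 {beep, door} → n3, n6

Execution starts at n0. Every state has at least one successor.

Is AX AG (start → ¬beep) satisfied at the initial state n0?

States satisfying AG (start → ¬beep): {n0, n1, n2, n3, n4, n5, n6}.
States satisfying AX AG (start → ¬beep): {n0, n1, n2, n3, n4, n5, n6}.
n0 ∈ Sat(AX AG (start → ¬beep)).

Satisfied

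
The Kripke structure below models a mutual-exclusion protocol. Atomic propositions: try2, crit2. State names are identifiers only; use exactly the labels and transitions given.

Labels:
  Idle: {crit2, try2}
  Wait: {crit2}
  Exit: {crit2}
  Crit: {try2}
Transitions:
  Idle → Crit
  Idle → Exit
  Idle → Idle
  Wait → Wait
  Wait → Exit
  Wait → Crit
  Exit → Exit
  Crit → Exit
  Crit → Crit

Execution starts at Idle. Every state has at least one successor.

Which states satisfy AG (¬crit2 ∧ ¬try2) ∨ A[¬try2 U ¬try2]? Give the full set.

{Wait, Exit}

States satisfying ¬crit2 ∧ ¬try2: ∅.
States satisfying AG (¬crit2 ∧ ¬try2): ∅.
States satisfying ¬try2: {Wait, Exit}.
States satisfying A[¬try2 U ¬try2]: {Wait, Exit}.
States satisfying AG (¬crit2 ∧ ¬try2) ∨ A[¬try2 U ¬try2]: {Wait, Exit}.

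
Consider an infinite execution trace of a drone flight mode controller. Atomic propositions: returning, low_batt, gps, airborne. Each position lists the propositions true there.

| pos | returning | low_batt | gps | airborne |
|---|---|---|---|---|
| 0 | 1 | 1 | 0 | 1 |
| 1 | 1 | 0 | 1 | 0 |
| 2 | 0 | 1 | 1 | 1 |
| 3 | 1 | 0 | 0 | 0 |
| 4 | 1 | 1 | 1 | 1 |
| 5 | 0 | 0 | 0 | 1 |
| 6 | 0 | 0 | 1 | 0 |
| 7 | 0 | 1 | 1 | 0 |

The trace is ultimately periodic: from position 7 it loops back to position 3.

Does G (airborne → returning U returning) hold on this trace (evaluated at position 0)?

Violated

airborne → returning U returning must hold at every position from 0 onward. It fails at position 2, so G (airborne → returning U returning) is false.
Positions where airborne holds: 0, 2, 4, 5.
Check returning U returning at each: 0→ok, 2→fails, 4→ok, 5→fails.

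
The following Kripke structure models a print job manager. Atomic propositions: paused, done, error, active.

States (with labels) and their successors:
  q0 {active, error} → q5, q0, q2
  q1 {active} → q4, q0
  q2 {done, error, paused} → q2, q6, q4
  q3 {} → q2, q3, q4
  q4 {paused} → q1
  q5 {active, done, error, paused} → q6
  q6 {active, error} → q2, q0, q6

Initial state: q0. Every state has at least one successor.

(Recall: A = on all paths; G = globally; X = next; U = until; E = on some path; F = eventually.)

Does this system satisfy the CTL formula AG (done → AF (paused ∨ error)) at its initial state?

States satisfying done → AF (paused ∨ error): {q0, q1, q2, q3, q4, q5, q6}.
States satisfying AG (done → AF (paused ∨ error)): {q0, q1, q2, q3, q4, q5, q6}.
Every state reachable from q0 satisfies done → AF (paused ∨ error).
q0 ∈ Sat(AG (done → AF (paused ∨ error))).

Holds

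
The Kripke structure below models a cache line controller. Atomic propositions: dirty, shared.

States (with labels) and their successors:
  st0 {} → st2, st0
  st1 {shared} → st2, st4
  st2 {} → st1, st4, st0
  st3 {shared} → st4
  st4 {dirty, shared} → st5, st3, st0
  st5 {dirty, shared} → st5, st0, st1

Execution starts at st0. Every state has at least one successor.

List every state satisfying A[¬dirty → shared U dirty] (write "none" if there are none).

States satisfying ¬dirty → shared: {st1, st3, st4, st5}.
States satisfying dirty: {st4, st5}.
States satisfying A[¬dirty → shared U dirty]: {st3, st4, st5}.

{st3, st4, st5}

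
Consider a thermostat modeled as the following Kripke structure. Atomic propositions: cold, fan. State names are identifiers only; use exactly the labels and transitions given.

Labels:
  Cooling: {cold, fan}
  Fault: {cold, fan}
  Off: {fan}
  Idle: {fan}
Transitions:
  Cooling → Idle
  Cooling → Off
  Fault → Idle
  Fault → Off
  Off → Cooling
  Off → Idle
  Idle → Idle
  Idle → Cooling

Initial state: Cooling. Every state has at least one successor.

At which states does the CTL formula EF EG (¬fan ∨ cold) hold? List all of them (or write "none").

States satisfying EG (¬fan ∨ cold): ∅.
States satisfying EF EG (¬fan ∨ cold): ∅.

none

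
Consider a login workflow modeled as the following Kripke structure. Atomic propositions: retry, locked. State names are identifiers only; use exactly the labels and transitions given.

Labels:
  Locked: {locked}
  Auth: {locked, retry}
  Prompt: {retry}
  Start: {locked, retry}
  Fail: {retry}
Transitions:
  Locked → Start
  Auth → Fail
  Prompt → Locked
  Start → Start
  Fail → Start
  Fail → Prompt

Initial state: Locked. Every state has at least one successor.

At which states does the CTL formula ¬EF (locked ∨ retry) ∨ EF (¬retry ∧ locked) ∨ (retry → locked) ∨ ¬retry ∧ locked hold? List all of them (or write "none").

States satisfying locked ∨ retry: {Locked, Auth, Prompt, Start, Fail}.
States satisfying EF (locked ∨ retry): {Locked, Auth, Prompt, Start, Fail}.
States satisfying ¬EF (locked ∨ retry): ∅.
States satisfying ¬retry ∧ locked: {Locked}.
States satisfying EF (¬retry ∧ locked): {Locked, Auth, Prompt, Fail}.
States satisfying retry → locked: {Locked, Auth, Start}.
States satisfying ¬retry: {Locked}.
States satisfying (retry → locked) ∨ ¬retry ∧ locked: {Locked, Auth, Start}.
States satisfying ¬EF (locked ∨ retry) ∨ EF (¬retry ∧ locked) ∨ (retry → locked) ∨ ¬retry ∧ locked: {Locked, Auth, Prompt, Start, Fail}.

{Locked, Auth, Prompt, Start, Fail}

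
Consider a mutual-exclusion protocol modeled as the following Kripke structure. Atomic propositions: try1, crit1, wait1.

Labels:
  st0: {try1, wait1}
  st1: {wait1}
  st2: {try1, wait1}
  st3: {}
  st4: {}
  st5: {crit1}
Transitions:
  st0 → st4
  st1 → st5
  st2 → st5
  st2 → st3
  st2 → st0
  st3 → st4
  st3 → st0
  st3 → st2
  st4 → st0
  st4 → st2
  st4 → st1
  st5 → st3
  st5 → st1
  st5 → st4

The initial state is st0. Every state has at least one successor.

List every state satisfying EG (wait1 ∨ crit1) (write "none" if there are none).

{st1, st2, st5}

States satisfying wait1 ∨ crit1: {st0, st1, st2, st5}.
States satisfying EG (wait1 ∨ crit1): {st1, st2, st5}.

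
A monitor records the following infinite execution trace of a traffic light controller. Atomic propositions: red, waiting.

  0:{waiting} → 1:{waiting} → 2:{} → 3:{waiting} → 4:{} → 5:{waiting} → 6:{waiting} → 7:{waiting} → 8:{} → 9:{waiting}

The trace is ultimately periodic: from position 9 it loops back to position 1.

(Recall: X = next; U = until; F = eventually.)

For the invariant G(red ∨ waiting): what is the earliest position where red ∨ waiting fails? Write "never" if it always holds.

Check red ∨ waiting at each position in order: 0 ✓, 1 ✓.
At position 2 the labels are {}, so red ∨ waiting is false there. This is the first violation.

2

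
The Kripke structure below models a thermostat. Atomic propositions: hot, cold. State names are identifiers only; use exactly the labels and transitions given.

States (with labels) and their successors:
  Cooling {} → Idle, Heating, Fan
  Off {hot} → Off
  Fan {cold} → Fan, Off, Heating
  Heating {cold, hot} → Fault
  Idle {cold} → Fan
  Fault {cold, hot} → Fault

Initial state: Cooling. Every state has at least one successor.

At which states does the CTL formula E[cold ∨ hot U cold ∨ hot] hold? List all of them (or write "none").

States satisfying cold ∨ hot: {Off, Fan, Heating, Idle, Fault}.
States satisfying E[cold ∨ hot U cold ∨ hot]: {Off, Fan, Heating, Idle, Fault}.

{Off, Fan, Heating, Idle, Fault}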